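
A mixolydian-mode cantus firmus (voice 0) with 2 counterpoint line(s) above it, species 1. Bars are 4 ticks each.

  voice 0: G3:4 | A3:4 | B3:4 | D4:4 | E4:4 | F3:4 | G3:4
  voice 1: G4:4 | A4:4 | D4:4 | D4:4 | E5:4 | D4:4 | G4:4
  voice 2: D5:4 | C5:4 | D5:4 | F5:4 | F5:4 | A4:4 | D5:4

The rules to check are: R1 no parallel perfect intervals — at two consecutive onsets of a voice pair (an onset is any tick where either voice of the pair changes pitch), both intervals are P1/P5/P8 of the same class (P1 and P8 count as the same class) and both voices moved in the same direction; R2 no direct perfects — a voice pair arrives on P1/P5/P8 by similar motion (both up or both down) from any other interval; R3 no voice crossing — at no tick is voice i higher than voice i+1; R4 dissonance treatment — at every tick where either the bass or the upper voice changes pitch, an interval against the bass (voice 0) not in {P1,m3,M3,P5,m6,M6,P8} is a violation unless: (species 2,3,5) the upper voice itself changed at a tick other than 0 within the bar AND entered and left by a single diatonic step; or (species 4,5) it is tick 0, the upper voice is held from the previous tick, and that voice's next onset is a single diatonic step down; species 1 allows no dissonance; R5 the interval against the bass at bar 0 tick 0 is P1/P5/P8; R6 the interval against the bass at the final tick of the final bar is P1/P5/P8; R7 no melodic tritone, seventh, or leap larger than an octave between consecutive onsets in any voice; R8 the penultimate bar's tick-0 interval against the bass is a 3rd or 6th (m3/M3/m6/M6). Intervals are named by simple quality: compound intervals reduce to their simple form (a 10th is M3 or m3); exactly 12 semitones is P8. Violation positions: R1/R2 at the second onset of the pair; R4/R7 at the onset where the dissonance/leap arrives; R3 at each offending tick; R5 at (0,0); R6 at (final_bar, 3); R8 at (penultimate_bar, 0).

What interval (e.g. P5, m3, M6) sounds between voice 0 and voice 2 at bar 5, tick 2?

voice 0=F3 voice 2=A4 -> M3

M3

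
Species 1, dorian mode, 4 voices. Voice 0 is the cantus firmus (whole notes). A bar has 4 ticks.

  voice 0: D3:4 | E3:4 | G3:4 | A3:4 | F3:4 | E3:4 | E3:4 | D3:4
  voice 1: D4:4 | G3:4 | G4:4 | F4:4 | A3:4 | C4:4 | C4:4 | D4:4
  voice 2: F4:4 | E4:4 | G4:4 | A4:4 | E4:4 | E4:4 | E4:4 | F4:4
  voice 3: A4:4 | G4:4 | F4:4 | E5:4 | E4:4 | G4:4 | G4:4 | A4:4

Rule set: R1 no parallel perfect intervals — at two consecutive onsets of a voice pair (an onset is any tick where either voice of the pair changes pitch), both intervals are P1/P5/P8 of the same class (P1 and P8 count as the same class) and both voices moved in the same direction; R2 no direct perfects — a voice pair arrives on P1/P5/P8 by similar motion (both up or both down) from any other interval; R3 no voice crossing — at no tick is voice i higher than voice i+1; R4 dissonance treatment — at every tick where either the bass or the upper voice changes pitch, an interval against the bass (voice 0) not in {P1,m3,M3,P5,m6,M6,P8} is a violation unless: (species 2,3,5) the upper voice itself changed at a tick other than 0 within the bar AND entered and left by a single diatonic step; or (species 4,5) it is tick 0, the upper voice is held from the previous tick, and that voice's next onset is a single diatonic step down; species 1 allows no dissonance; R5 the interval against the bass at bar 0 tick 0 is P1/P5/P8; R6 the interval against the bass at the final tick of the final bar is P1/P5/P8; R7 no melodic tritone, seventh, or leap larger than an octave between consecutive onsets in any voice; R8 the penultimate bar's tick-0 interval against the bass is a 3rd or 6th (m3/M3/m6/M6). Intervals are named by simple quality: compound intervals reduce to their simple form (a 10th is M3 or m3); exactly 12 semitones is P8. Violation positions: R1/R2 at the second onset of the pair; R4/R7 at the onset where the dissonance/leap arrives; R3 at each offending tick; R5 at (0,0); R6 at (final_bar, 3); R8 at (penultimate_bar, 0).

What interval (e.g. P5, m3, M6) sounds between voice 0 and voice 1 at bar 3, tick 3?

m6

voice 0=A3 voice 1=F4 -> m6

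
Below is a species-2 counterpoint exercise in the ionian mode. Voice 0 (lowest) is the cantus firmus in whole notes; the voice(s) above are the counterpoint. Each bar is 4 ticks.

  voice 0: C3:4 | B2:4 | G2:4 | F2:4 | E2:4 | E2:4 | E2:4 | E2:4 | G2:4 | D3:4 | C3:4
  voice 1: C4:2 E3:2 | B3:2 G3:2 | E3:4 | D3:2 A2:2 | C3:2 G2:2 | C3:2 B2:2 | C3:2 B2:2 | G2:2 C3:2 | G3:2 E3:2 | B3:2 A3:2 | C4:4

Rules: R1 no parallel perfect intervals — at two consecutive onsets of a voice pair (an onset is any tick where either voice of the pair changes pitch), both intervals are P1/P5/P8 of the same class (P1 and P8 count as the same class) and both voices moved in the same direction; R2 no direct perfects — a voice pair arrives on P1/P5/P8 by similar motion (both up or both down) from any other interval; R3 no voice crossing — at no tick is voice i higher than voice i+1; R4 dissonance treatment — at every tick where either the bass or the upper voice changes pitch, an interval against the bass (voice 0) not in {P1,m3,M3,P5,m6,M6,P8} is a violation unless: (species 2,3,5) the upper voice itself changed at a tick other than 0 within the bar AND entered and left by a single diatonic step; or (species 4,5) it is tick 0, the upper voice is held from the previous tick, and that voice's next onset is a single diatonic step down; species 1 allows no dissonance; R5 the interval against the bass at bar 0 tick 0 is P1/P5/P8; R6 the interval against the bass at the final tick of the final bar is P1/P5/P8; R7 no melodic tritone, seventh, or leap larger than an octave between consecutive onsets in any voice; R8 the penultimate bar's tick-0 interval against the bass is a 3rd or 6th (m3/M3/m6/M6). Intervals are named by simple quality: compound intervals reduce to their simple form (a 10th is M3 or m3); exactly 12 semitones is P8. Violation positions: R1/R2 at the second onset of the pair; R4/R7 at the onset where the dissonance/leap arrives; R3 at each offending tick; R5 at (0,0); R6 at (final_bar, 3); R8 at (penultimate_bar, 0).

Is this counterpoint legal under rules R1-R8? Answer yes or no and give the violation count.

No (1 violations)

bar 0: v0=C3 v1=C4 (P8)
bar 1: v0=B2 v1=B3 (P8)
bar 2: v0=G2 v1=E3 (M6)
bar 3: v0=F2 v1=D3 (M6)
bar 4: v0=E2 v1=C3 (m6)
bar 5: v0=E2 v1=C3 (m6)
bar 6: v0=E2 v1=C3 (m6)
bar 7: v0=E2 v1=G2 (m3)
bar 8: v0=G2 v1=G3 (P8)
bar 9: v0=D3 v1=B3 (M6)
bar 10: v0=C3 v1=C4 (P8)
  R2 @ bar8.0: E2/C3 m6 -> G2/G3 P8 similar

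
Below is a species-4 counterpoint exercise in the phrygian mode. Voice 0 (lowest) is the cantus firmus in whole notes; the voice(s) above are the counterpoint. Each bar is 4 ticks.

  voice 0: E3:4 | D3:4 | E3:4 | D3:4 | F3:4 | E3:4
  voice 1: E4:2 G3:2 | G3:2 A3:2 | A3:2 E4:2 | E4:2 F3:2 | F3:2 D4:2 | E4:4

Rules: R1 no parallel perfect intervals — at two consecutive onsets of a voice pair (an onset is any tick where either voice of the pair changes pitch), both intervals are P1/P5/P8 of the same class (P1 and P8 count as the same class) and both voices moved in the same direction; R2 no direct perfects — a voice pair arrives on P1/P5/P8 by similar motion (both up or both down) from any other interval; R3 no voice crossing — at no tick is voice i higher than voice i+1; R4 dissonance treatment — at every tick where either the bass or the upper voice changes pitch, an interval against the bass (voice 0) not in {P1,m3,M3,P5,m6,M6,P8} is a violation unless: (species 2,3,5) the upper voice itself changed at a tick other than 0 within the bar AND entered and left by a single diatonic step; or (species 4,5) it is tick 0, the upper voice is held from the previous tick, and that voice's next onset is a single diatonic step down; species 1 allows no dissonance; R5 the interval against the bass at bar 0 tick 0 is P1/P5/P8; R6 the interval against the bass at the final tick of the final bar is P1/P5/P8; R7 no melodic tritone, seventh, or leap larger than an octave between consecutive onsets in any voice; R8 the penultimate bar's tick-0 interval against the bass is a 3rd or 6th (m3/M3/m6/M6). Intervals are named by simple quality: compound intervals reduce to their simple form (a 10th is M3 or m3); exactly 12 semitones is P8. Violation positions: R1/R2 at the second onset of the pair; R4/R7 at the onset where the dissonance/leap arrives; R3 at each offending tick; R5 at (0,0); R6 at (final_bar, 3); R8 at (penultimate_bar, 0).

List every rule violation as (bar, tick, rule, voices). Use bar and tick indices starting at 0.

(1, 0, R4, (0, 1))
(2, 0, R4, (0, 1))
(3, 0, R4, (0, 1))
(3, 2, R7, (1,))
(4, 0, R8, (0, 1))

bar 0: v0=E3 v1=E4 downbeat P8
bar 1: v0=D3 v1=G3 downbeat P4
bar 2: v0=E3 v1=A3 downbeat P4
bar 3: v0=D3 v1=E4 downbeat M2
bar 4: v0=F3 v1=F3 downbeat P1
bar 5: v0=E3 v1=E4 downbeat P8
  -> R4 @ bar 1 tick 0 v(0, 1): D3/G3 P4 untreated
  -> R4 @ bar 2 tick 0 v(0, 1): E3/A3 P4 untreated
  -> R4 @ bar 3 tick 0 v(0, 1): D3/E4 M2 untreated
  -> R7 @ bar 3 tick 2 v(1,): E4->F3 leap 11st
  -> R8 @ bar 4 tick 0 v(0, 1): penult P1 not 3rd/6th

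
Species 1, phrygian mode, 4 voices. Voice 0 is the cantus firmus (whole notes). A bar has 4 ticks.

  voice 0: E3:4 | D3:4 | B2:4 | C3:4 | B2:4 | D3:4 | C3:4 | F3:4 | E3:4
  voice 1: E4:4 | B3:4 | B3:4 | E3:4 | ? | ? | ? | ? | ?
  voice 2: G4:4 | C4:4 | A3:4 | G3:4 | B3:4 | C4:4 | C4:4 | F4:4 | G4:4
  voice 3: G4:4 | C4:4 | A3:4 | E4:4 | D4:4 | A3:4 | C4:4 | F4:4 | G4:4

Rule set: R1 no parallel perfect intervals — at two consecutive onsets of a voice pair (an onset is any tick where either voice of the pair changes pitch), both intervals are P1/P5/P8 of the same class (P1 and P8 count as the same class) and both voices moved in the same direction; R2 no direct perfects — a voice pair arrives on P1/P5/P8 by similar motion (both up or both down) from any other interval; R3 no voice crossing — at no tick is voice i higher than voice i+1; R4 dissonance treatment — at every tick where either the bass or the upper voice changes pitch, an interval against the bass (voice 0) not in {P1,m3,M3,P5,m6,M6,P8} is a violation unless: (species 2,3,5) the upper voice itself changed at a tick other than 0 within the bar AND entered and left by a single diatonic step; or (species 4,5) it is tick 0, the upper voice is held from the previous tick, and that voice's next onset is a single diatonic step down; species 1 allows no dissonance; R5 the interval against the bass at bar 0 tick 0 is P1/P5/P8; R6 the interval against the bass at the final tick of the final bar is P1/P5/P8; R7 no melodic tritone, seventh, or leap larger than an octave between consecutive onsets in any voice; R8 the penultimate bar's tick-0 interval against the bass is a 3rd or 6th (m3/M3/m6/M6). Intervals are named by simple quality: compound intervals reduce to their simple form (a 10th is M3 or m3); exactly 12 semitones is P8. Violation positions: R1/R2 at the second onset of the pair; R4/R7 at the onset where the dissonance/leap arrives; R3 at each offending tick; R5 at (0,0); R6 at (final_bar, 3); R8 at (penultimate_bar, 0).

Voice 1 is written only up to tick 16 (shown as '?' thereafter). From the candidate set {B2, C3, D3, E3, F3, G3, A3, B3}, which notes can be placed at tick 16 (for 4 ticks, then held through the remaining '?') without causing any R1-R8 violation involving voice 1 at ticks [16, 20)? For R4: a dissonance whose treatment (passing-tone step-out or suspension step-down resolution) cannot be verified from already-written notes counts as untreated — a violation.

{G3}

B2: violates R2
C3: violates R4
D3: violates R1
E3: violates R4
F3: violates R4
G3: legal
A3: violates R4
B3: violates R2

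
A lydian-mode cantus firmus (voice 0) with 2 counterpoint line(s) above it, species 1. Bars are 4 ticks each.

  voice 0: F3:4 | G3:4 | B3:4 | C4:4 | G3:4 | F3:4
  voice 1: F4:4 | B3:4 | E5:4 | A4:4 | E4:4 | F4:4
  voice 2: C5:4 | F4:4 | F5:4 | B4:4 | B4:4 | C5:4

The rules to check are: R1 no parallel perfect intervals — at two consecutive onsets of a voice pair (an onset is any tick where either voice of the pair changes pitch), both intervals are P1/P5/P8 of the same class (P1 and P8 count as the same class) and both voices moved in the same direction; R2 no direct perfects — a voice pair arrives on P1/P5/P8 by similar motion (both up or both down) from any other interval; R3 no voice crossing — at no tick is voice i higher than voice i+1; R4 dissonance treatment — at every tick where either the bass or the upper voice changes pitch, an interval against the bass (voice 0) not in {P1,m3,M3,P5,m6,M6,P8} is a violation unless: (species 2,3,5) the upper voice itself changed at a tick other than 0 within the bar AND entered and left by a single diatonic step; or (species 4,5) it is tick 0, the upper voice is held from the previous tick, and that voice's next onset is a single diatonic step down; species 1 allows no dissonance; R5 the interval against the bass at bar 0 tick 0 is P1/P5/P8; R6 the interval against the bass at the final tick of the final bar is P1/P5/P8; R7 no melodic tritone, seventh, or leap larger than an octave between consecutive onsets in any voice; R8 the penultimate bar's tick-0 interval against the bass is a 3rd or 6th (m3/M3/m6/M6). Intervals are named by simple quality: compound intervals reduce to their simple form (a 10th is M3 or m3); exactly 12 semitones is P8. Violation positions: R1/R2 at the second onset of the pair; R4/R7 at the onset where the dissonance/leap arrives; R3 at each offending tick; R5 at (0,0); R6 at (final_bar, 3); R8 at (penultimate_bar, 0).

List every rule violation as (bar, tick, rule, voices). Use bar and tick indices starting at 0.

bar 0: v0=F3 v1=F4 v2=C5 downbeat P5
bar 1: v0=G3 v1=B3 v2=F4 downbeat m7
bar 2: v0=B3 v1=E5 v2=F5 downbeat TT
bar 3: v0=C4 v1=A4 v2=B4 downbeat M7
bar 4: v0=G3 v1=E4 v2=B4 downbeat M3
bar 5: v0=F3 v1=F4 v2=C5 downbeat P5
  -> R4 @ bar 1 tick 0 v(0, 2): G3/F4 m7 untreated
  -> R7 @ bar 1 tick 0 v(1,): F4->B3 leap 6st
  -> R4 @ bar 2 tick 0 v(0, 1): B3/E5 P4 untreated
  -> R4 @ bar 2 tick 0 v(0, 2): B3/F5 TT untreated
  -> R7 @ bar 2 tick 0 v(1,): B3->E5 leap 17st
  -> R4 @ bar 3 tick 0 v(0, 2): C4/B4 M7 untreated
  -> R7 @ bar 3 tick 0 v(2,): F5->B4 leap 6st
  -> R1 @ bar 5 tick 0 v(1, 2): E4/B4 P5 -> F4/C5 P5 similar

(1, 0, R4, (0, 2))
(1, 0, R7, (1,))
(2, 0, R4, (0, 1))
(2, 0, R4, (0, 2))
(2, 0, R7, (1,))
(3, 0, R4, (0, 2))
(3, 0, R7, (2,))
(5, 0, R1, (1, 2))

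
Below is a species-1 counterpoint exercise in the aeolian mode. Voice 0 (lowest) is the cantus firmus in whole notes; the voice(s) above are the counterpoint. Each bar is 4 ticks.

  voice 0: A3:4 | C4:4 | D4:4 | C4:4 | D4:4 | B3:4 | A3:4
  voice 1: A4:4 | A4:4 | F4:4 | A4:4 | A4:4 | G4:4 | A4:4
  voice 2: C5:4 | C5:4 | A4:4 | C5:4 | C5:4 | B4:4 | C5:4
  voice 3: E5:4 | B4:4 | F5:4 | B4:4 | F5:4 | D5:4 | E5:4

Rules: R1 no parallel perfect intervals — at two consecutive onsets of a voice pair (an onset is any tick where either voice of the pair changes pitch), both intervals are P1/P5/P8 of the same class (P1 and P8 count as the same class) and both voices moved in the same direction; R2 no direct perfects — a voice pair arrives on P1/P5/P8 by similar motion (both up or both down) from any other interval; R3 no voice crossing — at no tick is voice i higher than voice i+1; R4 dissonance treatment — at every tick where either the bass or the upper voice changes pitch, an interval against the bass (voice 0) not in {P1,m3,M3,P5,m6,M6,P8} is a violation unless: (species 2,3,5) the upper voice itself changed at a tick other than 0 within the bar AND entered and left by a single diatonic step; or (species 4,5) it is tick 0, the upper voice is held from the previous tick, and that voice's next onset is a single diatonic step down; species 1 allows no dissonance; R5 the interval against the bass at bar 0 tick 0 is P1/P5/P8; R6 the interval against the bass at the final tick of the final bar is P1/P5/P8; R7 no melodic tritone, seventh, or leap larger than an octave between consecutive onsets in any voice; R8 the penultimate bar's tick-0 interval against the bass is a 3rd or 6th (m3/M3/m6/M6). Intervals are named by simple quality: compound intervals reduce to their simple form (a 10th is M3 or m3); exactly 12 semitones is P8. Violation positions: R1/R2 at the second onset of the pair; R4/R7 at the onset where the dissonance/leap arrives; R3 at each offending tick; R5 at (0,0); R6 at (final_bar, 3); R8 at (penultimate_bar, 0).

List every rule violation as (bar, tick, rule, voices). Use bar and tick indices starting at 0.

bar 0: v0=A3 v1=A4 v2=C5 v3=E5 downbeat P5
bar 1: v0=C4 v1=A4 v2=C5 v3=B4 downbeat M7
bar 2: v0=D4 v1=F4 v2=A4 v3=F5 downbeat m3
bar 3: v0=C4 v1=A4 v2=C5 v3=B4 downbeat M7
bar 4: v0=D4 v1=A4 v2=C5 v3=F5 downbeat m3
bar 5: v0=B3 v1=G4 v2=B4 v3=D5 downbeat m3
bar 6: v0=A3 v1=A4 v2=C5 v3=E5 downbeat P5
  -> R5 @ bar 0 tick 0 v(0, 2): opens on m3
  -> R3 @ bar 1 tick 0 v(2, 3): C5 above B4
  -> R4 @ bar 1 tick 0 v(0, 3): C4/B4 M7 untreated
  -> R3 @ bar 1 tick 1 v(2, 3): C5 above B4
  -> R3 @ bar 1 tick 2 v(2, 3): C5 above B4
  -> R3 @ bar 1 tick 3 v(2, 3): C5 above B4
  -> R7 @ bar 2 tick 0 v(3,): B4->F5 leap 6st
  -> R3 @ bar 3 tick 0 v(2, 3): C5 above B4
  -> R4 @ bar 3 tick 0 v(0, 3): C4/B4 M7 untreated
  -> R7 @ bar 3 tick 0 v(3,): F5->B4 leap 6st
  -> R3 @ bar 3 tick 1 v(2, 3): C5 above B4
  -> R3 @ bar 3 tick 2 v(2, 3): C5 above B4
  -> R3 @ bar 3 tick 3 v(2, 3): C5 above B4
  -> R4 @ bar 4 tick 0 v(0, 2): D4/C5 m7 untreated
  -> R7 @ bar 4 tick 0 v(3,): B4->F5 leap 6st
  -> R2 @ bar 5 tick 0 v(0, 2): D4/C5 m7 -> B3/B4 P8 similar
  -> R2 @ bar 5 tick 0 v(1, 3): A4/F5 m6 -> G4/D5 P5 similar
  -> R8 @ bar 5 tick 0 v(0, 2): penult P8 not 3rd/6th
  -> R1 @ bar 6 tick 0 v(1, 3): G4/D5 P5 -> A4/E5 P5 similar
  -> R6 @ bar 6 tick 3 v(0, 2): closes on m3

(0, 0, R5, (0, 2))
(1, 0, R3, (2, 3))
(1, 0, R4, (0, 3))
(1, 1, R3, (2, 3))
(1, 2, R3, (2, 3))
(1, 3, R3, (2, 3))
(2, 0, R7, (3,))
(3, 0, R3, (2, 3))
(3, 0, R4, (0, 3))
(3, 0, R7, (3,))
(3, 1, R3, (2, 3))
(3, 2, R3, (2, 3))
(3, 3, R3, (2, 3))
(4, 0, R4, (0, 2))
(4, 0, R7, (3,))
(5, 0, R2, (0, 2))
(5, 0, R2, (1, 3))
(5, 0, R8, (0, 2))
(6, 0, R1, (1, 3))
(6, 3, R6, (0, 2))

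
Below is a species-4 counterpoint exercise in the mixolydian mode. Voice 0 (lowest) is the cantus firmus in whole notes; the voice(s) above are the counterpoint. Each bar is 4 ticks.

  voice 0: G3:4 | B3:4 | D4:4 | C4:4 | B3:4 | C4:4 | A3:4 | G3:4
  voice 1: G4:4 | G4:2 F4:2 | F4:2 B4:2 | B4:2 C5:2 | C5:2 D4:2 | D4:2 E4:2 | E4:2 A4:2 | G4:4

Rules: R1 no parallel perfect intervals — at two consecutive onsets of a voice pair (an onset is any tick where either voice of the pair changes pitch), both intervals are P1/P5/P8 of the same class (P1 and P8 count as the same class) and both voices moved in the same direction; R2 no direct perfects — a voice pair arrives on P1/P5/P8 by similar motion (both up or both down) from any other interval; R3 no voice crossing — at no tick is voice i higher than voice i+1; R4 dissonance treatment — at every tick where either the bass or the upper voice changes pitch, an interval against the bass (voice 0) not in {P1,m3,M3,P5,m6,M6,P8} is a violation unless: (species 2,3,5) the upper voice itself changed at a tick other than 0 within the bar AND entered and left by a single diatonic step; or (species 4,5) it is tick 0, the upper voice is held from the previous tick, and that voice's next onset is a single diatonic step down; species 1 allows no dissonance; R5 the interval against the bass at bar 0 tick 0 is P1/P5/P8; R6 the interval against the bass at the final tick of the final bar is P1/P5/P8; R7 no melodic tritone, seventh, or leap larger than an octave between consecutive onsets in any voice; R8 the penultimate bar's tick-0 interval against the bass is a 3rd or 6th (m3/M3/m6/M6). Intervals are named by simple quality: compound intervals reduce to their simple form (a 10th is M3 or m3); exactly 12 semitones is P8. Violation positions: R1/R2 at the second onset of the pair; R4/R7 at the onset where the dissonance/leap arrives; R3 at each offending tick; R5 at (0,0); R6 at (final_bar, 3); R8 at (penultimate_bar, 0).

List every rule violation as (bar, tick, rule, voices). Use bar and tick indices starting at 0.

bar 0: v0=G3 v1=G4 downbeat P8
bar 1: v0=B3 v1=G4 downbeat m6
bar 2: v0=D4 v1=F4 downbeat m3
bar 3: v0=C4 v1=B4 downbeat M7
bar 4: v0=B3 v1=C5 downbeat m2
bar 5: v0=C4 v1=D4 downbeat M2
bar 6: v0=A3 v1=E4 downbeat P5
bar 7: v0=G3 v1=G4 downbeat P8
  -> R4 @ bar 1 tick 2 v(0, 1): B3/F4 TT untreated
  -> R7 @ bar 2 tick 2 v(1,): F4->B4 leap 6st
  -> R4 @ bar 3 tick 0 v(0, 1): C4/B4 M7 untreated
  -> R4 @ bar 4 tick 0 v(0, 1): B3/C5 m2 untreated
  -> R7 @ bar 4 tick 2 v(1,): C5->D4 leap 10st
  -> R4 @ bar 5 tick 0 v(0, 1): C4/D4 M2 untreated
  -> R8 @ bar 6 tick 0 v(0, 1): penult P5 not 3rd/6th
  -> R1 @ bar 7 tick 0 v(0, 1): A3/A4 P8 -> G3/G4 P8 similar

(1, 2, R4, (0, 1))
(2, 2, R7, (1,))
(3, 0, R4, (0, 1))
(4, 0, R4, (0, 1))
(4, 2, R7, (1,))
(5, 0, R4, (0, 1))
(6, 0, R8, (0, 1))
(7, 0, R1, (0, 1))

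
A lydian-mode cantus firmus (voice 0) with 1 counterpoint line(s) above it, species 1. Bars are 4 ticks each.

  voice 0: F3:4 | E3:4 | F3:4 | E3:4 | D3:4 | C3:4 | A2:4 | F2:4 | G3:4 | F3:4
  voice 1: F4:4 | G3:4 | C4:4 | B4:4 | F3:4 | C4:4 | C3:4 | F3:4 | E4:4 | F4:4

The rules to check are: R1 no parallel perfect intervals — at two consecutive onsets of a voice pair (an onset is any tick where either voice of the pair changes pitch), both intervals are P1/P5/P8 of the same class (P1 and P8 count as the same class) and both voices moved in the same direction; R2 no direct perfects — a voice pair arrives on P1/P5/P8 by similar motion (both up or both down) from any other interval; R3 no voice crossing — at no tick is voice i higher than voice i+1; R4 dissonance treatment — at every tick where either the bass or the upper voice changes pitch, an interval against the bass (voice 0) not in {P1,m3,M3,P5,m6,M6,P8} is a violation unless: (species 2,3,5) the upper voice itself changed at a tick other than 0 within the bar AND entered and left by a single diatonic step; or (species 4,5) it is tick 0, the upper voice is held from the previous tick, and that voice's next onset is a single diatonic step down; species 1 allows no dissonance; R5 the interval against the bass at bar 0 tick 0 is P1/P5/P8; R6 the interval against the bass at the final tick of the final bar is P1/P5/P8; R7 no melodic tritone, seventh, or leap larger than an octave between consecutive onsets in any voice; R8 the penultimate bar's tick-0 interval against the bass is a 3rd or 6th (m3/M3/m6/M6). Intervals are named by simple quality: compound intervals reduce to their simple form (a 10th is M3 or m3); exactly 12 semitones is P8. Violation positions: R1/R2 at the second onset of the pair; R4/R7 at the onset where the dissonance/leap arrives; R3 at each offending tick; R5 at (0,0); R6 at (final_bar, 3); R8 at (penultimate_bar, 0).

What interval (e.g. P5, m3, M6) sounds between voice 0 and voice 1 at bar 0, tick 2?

P8

voice 0=F3 voice 1=F4 -> P8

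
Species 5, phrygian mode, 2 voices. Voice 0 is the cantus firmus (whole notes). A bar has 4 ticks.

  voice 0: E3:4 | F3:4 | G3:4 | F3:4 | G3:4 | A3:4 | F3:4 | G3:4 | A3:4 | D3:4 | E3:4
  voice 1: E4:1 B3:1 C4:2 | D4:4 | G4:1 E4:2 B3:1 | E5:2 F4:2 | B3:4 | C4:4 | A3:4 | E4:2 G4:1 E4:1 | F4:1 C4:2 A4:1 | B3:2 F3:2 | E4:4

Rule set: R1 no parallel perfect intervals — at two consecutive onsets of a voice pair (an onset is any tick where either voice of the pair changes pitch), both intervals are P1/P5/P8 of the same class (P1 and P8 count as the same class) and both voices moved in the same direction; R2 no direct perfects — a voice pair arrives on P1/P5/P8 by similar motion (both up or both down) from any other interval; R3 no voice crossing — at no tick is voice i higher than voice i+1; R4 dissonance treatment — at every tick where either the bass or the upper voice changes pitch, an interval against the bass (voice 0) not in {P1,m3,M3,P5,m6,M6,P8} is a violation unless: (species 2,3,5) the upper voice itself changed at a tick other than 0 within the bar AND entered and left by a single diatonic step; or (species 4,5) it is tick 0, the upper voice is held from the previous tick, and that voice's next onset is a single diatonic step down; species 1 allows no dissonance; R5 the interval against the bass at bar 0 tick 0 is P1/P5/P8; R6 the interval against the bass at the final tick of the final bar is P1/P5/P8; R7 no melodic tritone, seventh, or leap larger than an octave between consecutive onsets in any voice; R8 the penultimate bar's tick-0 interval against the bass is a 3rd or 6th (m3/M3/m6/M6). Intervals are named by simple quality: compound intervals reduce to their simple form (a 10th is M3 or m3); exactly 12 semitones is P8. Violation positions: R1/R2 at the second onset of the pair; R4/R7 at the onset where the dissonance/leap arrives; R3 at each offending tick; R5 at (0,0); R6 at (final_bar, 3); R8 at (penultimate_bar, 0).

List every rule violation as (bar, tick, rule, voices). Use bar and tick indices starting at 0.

(2, 0, R2, (0, 1))
(3, 0, R4, (0, 1))
(3, 0, R7, (1,))
(3, 2, R7, (1,))
(4, 0, R7, (1,))
(9, 0, R7, (1,))
(9, 2, R7, (1,))
(10, 0, R2, (0, 1))
(10, 0, R7, (1,))

bar 0: v0=E3 v1=E4 downbeat P8
bar 1: v0=F3 v1=D4 downbeat M6
bar 2: v0=G3 v1=G4 downbeat P8
bar 3: v0=F3 v1=E5 downbeat M7
bar 4: v0=G3 v1=B3 downbeat M3
bar 5: v0=A3 v1=C4 downbeat m3
bar 6: v0=F3 v1=A3 downbeat M3
bar 7: v0=G3 v1=E4 downbeat M6
bar 8: v0=A3 v1=F4 downbeat m6
bar 9: v0=D3 v1=B3 downbeat M6
bar 10: v0=E3 v1=E4 downbeat P8
  -> R2 @ bar 2 tick 0 v(0, 1): F3/D4 M6 -> G3/G4 P8 similar
  -> R4 @ bar 3 tick 0 v(0, 1): F3/E5 M7 untreated
  -> R7 @ bar 3 tick 0 v(1,): B3->E5 leap 17st
  -> R7 @ bar 3 tick 2 v(1,): E5->F4 leap 11st
  -> R7 @ bar 4 tick 0 v(1,): F4->B3 leap 6st
  -> R7 @ bar 9 tick 0 v(1,): A4->B3 leap 10st
  -> R7 @ bar 9 tick 2 v(1,): B3->F3 leap 6st
  -> R2 @ bar 10 tick 0 v(0, 1): D3/F3 m3 -> E3/E4 P8 similar
  -> R7 @ bar 10 tick 0 v(1,): F3->E4 leap 11st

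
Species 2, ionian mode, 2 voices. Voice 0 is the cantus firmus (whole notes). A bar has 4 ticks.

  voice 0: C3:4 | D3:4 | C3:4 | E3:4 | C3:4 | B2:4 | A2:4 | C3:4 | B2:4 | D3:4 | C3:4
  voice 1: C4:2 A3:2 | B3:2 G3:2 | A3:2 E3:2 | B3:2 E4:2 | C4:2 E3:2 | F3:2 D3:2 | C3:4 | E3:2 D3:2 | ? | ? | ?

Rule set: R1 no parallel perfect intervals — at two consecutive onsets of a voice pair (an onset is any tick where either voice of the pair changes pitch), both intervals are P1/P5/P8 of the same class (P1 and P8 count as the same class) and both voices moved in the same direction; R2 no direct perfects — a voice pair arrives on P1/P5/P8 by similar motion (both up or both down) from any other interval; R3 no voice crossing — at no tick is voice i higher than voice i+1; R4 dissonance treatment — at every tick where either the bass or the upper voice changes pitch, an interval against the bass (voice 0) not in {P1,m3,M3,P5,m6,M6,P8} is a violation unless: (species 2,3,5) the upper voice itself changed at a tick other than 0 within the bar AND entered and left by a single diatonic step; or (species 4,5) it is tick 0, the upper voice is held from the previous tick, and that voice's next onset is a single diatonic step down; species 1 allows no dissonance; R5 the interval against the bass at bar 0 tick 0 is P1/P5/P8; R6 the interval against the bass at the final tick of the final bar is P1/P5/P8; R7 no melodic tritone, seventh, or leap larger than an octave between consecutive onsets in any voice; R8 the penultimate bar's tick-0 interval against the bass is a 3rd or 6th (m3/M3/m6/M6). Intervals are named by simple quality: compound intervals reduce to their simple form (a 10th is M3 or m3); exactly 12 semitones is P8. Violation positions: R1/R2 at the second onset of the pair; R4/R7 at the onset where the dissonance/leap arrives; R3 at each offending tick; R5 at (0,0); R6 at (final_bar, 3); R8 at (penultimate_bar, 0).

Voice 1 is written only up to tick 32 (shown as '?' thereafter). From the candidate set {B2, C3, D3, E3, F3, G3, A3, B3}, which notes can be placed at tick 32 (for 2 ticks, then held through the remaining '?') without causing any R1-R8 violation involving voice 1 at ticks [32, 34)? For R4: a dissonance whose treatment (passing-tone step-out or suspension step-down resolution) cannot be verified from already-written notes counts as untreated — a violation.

{B3, D3, G3}

B2: violates R2
C3: violates R4
D3: legal
E3: violates R4
F3: violates R4
G3: legal
A3: violates R4
B3: legal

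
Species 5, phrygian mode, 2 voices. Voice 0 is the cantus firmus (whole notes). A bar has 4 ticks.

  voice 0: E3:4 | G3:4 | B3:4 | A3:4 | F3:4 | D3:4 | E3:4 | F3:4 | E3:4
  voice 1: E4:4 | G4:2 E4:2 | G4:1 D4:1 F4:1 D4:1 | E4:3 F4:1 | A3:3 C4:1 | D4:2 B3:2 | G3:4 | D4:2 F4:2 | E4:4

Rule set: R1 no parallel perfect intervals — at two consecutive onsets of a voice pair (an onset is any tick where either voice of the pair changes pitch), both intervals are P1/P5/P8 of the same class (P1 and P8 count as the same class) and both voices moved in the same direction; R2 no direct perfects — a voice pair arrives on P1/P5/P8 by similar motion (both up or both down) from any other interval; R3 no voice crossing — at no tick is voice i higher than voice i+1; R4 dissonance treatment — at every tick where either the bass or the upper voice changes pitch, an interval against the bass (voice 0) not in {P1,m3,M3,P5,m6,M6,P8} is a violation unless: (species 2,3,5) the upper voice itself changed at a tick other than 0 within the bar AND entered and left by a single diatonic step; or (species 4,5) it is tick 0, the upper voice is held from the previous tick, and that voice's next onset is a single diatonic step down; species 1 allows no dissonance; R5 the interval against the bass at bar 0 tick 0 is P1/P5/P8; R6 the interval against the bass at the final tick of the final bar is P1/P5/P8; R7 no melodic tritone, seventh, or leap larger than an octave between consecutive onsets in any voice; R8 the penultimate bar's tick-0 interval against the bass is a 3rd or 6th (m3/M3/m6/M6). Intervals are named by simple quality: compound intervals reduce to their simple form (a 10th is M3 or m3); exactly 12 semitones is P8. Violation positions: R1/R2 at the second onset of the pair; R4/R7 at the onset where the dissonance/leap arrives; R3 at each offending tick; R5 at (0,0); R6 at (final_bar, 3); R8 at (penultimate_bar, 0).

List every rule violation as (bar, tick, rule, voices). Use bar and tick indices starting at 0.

(1, 0, R1, (0, 1))
(2, 2, R4, (0, 1))
(8, 0, R1, (0, 1))

bar 0: v0=E3 v1=E4 downbeat P8
bar 1: v0=G3 v1=G4 downbeat P8
bar 2: v0=B3 v1=G4 downbeat m6
bar 3: v0=A3 v1=E4 downbeat P5
bar 4: v0=F3 v1=A3 downbeat M3
bar 5: v0=D3 v1=D4 downbeat P8
bar 6: v0=E3 v1=G3 downbeat m3
bar 7: v0=F3 v1=D4 downbeat M6
bar 8: v0=E3 v1=E4 downbeat P8
  -> R1 @ bar 1 tick 0 v(0, 1): E3/E4 P8 -> G3/G4 P8 similar
  -> R4 @ bar 2 tick 2 v(0, 1): B3/F4 TT untreated
  -> R1 @ bar 8 tick 0 v(0, 1): F3/F4 P8 -> E3/E4 P8 similar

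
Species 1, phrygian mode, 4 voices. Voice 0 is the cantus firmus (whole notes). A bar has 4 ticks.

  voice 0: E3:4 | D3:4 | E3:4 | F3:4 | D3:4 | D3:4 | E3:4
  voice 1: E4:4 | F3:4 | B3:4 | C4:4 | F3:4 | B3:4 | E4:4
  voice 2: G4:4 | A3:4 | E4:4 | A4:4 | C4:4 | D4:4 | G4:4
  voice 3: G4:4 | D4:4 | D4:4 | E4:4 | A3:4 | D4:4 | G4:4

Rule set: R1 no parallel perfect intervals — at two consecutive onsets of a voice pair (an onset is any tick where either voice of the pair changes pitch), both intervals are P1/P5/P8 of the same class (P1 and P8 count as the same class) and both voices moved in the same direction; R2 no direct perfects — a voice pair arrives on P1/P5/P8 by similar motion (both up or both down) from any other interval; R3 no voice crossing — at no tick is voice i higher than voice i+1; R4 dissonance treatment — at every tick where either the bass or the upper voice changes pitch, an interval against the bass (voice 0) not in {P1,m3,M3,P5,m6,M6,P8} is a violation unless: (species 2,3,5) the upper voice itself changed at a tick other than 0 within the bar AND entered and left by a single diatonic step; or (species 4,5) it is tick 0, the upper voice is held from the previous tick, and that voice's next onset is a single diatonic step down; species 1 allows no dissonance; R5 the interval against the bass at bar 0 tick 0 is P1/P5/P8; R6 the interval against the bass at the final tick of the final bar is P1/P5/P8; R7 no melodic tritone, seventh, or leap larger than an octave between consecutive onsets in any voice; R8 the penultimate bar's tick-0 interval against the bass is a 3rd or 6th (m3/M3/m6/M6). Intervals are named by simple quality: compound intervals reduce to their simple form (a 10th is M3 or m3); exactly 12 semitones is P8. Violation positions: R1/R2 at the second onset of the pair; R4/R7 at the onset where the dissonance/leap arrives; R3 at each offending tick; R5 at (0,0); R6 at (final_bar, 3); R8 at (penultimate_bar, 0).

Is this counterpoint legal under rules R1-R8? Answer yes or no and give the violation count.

bar 0: v0=E3 v1=E4 v2=G4 v3=G4 (m3)
bar 1: v0=D3 v1=F3 v2=A3 v3=D4 (P8)
bar 2: v0=E3 v1=B3 v2=E4 v3=D4 (m7)
bar 3: v0=F3 v1=C4 v2=A4 v3=E4 (M7)
bar 4: v0=D3 v1=F3 v2=C4 v3=A3 (P5)
bar 5: v0=D3 v1=B3 v2=D4 v3=D4 (P8)
bar 6: v0=E3 v1=E4 v2=G4 v3=G4 (m3)
  R5 @ bar0.0: opens on m3
  R5 @ bar0.0: opens on m3
  R2 @ bar1.0: E3/G4 m3 -> D3/A3 P5 similar
  R2 @ bar1.0: E3/G4 m3 -> D3/D4 P8 similar
  R7 @ bar1.0: E4->F3 leap 11st
  R7 @ bar1.0: G4->A3 leap 10st
  R2 @ bar2.0: D3/F3 m3 -> E3/B3 P5 similar
  R2 @ bar2.0: D3/A3 P5 -> E3/E4 P8 similar
  R3 @ bar2.0: E4 above D4
  R4 @ bar2.0: E3/D4 m7 untreated
  R7 @ bar2.0: F3->B3 leap 6st
  R3 @ bar2.1: E4 above D4
  R3 @ bar2.2: E4 above D4
  R3 @ bar2.3: E4 above D4
  R1 @ bar3.0: E3/B3 P5 -> F3/C4 P5 similar
  R3 @ bar3.0: A4 above E4
  R4 @ bar3.0: F3/E4 M7 untreated
  R3 @ bar3.1: A4 above E4
  R3 @ bar3.2: A4 above E4
  R3 @ bar3.3: A4 above E4
  R2 @ bar4.0: F3/E4 M7 -> D3/A3 P5 similar
  R2 @ bar4.0: C4/A4 M6 -> F3/C4 P5 similar
  R3 @ bar4.0: C4 above A3
  R4 @ bar4.0: D3/C4 m7 untreated
  R3 @ bar4.1: C4 above A3
  R3 @ bar4.2: C4 above A3
  R3 @ bar4.3: C4 above A3
  R2 @ bar5.0: C4/A3 m3 -> D4/D4 P1 similar
  R7 @ bar5.0: F3->B3 leap 6st
  R8 @ bar5.0: penult P8 not 3rd/6th
  R8 @ bar5.0: penult P8 not 3rd/6th
  R1 @ bar6.0: D4/D4 P1 -> G4/G4 P1 similar
  R2 @ bar6.0: D3/B3 M6 -> E3/E4 P8 similar
  R6 @ bar6.3: closes on m3
  R6 @ bar6.3: closes on m3

No (35 violations)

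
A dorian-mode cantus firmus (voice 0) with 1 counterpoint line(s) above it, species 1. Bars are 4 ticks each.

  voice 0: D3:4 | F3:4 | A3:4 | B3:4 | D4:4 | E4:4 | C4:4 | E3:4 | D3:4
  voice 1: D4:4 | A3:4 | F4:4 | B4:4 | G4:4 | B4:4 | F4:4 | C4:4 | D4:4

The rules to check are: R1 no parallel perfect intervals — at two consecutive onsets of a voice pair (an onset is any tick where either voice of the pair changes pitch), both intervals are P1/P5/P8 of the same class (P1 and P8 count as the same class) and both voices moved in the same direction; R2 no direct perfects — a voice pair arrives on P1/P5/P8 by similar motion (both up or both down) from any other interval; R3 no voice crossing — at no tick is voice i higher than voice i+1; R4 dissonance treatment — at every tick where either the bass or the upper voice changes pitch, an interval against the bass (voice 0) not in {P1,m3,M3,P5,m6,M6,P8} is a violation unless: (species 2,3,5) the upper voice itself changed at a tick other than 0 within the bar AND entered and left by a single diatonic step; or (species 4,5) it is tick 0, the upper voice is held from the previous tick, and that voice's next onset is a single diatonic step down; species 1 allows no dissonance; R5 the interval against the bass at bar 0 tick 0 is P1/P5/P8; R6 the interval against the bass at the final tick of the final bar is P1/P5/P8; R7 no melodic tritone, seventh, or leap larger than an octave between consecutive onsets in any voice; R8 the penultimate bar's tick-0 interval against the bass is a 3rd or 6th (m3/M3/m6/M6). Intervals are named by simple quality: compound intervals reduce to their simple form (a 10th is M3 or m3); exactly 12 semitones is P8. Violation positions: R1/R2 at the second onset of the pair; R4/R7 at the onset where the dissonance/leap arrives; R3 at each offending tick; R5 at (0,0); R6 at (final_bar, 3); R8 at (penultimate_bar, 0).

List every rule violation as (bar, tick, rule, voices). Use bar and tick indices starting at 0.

bar 0: v0=D3 v1=D4 downbeat P8
bar 1: v0=F3 v1=A3 downbeat M3
bar 2: v0=A3 v1=F4 downbeat m6
bar 3: v0=B3 v1=B4 downbeat P8
bar 4: v0=D4 v1=G4 downbeat P4
bar 5: v0=E4 v1=B4 downbeat P5
bar 6: v0=C4 v1=F4 downbeat P4
bar 7: v0=E3 v1=C4 downbeat m6
bar 8: v0=D3 v1=D4 downbeat P8
  -> R2 @ bar 3 tick 0 v(0, 1): A3/F4 m6 -> B3/B4 P8 similar
  -> R7 @ bar 3 tick 0 v(1,): F4->B4 leap 6st
  -> R4 @ bar 4 tick 0 v(0, 1): D4/G4 P4 untreated
  -> R2 @ bar 5 tick 0 v(0, 1): D4/G4 P4 -> E4/B4 P5 similar
  -> R4 @ bar 6 tick 0 v(0, 1): C4/F4 P4 untreated
  -> R7 @ bar 6 tick 0 v(1,): B4->F4 leap 6st

(3, 0, R2, (0, 1))
(3, 0, R7, (1,))
(4, 0, R4, (0, 1))
(5, 0, R2, (0, 1))
(6, 0, R4, (0, 1))
(6, 0, R7, (1,))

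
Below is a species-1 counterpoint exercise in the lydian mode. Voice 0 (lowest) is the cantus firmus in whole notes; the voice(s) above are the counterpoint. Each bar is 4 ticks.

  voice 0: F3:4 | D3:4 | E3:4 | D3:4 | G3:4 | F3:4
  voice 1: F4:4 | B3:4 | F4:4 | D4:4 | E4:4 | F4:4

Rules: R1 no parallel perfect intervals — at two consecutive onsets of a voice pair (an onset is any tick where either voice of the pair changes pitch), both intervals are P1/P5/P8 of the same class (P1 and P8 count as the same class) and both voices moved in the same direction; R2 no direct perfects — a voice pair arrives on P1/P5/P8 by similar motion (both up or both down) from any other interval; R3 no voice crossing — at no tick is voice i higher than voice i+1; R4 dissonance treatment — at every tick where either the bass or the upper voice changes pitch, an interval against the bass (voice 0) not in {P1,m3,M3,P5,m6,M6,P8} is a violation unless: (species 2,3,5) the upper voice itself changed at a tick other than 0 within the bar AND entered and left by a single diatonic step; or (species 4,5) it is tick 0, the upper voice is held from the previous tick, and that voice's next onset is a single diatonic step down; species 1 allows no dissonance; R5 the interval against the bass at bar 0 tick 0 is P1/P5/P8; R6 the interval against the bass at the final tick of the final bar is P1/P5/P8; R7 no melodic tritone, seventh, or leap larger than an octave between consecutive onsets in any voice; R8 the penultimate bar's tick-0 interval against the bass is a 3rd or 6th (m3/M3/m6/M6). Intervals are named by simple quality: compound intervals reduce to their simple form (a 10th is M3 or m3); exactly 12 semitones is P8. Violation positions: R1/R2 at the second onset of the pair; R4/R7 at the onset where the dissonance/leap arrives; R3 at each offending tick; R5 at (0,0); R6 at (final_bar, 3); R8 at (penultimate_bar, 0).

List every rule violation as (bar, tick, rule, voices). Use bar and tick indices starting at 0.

bar 0: v0=F3 v1=F4 downbeat P8
bar 1: v0=D3 v1=B3 downbeat M6
bar 2: v0=E3 v1=F4 downbeat m2
bar 3: v0=D3 v1=D4 downbeat P8
bar 4: v0=G3 v1=E4 downbeat M6
bar 5: v0=F3 v1=F4 downbeat P8
  -> R7 @ bar 1 tick 0 v(1,): F4->B3 leap 6st
  -> R4 @ bar 2 tick 0 v(0, 1): E3/F4 m2 untreated
  -> R7 @ bar 2 tick 0 v(1,): B3->F4 leap 6st
  -> R2 @ bar 3 tick 0 v(0, 1): E3/F4 m2 -> D3/D4 P8 similar

(1, 0, R7, (1,))
(2, 0, R4, (0, 1))
(2, 0, R7, (1,))
(3, 0, R2, (0, 1))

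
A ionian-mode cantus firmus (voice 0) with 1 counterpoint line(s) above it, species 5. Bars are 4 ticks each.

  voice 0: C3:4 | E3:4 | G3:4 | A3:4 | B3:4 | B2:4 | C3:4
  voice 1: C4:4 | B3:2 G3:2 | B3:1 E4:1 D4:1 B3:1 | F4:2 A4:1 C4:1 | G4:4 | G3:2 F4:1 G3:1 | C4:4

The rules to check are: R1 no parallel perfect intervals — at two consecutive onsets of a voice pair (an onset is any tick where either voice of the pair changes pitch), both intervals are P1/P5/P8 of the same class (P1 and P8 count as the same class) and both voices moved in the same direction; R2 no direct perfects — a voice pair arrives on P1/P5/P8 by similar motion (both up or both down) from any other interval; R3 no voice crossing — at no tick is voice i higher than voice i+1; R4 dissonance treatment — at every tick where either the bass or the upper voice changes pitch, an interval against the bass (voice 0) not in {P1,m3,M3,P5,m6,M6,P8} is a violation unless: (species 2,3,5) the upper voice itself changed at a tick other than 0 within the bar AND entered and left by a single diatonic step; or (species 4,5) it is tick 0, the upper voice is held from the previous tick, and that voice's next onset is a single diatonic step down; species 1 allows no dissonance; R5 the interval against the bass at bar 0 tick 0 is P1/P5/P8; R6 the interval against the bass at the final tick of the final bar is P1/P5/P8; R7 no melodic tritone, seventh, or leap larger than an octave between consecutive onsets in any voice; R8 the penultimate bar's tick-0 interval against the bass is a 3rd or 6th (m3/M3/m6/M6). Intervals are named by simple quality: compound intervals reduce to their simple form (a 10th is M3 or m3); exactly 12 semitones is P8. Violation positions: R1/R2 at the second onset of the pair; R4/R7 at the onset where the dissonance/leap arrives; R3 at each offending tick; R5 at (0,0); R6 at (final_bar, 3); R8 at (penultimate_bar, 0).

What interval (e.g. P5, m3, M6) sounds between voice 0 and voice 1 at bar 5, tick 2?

voice 0=B2 voice 1=F4 -> TT

TT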